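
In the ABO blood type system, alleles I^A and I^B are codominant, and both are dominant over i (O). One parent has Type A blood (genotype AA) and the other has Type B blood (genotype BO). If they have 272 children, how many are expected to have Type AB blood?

Cross: AA × BO
Possible offspring genotypes: 2 AB, 2 AO
Blood type counts: 2 Type AB, 2 Type A
Probability of Type AB: 2/4 = 1/2
Expected count = 1/2 × 272 = 136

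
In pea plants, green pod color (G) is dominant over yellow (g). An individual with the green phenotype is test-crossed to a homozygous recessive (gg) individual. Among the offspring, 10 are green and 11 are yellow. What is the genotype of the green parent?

Test cross: ? × gg
Offspring: 10 green, 11 yellow — approximately 1:1.
A 1:1 ratio in a test cross indicates the unknown parent is heterozygous (Gg).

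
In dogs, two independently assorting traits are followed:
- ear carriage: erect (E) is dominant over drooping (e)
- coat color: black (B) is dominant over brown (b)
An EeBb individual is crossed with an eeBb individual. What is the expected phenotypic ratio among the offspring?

Dihybrid cross EeBb × eeBb — consider each gene separately:
ear carriage: Ee × ee → 2 Ee, 2 ee → 2 E_ : 2 ee (out of 4)
coat color: Bb × Bb → 1 BB, 2 Bb, 1 bb → 3 B_ : 1 bb (out of 4)
Combine (counts out of 4 × 4 = 16): erect/black (E_B_) = 2×3 = 6; erect/brown (E_bb) = 2×1 = 2; drooping/black (eeB_) = 2×3 = 6; drooping/brown (eebb) = 2×1 = 2
Phenotype counts (out of 16): 6 erect/black, 2 erect/brown, 6 drooping/black, 2 drooping/brown
Ratio: 3 erect/black : 1 erect/brown : 3 drooping/black : 1 drooping/brown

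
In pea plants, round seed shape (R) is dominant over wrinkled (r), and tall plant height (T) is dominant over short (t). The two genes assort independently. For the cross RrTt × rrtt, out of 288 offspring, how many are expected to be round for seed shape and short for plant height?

Dihybrid cross RrTt × rrtt — consider each gene separately:
seed shape: Rr × rr → 2 Rr, 2 rr → 2 R_ : 2 rr (out of 4)
plant height: Tt × tt → 2 Tt, 2 tt → 2 T_ : 2 tt (out of 4)
Looking for: round (R_) and short (tt)
P(round) = 2/4, P(short) = 2/4
P(both) = 2/4 × 2/4 = 4/16 = 1/4
Expected count = 1/4 × 288 = 72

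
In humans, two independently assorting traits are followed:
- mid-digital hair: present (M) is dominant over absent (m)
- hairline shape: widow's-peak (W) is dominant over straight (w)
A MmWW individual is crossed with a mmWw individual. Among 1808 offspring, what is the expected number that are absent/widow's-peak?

Dihybrid cross MmWW × mmWw — consider each gene separately:
mid-digital hair: Mm × mm → 2 Mm, 2 mm → 2 M_ : 2 mm (out of 4)
hairline shape: WW × Ww → 2 WW, 2 Ww → 4 W_ (out of 4)
Combine (counts out of 4 × 4 = 16): present/widow's-peak (M_W_) = 2×4 = 8; absent/widow's-peak (mmW_) = 2×4 = 8
Phenotype counts (out of 16): 8 present/widow's-peak, 8 absent/widow's-peak
absent/widow's-peak: 8 out of 16 → fraction 1/2
Expected count = 1/2 × 1808 = 904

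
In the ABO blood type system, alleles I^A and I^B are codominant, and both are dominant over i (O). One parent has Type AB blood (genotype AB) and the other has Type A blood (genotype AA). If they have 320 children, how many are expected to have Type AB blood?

Cross: AB × AA
Possible offspring genotypes: 2 AA, 2 AB
Blood type counts: 2 Type A, 2 Type AB
Probability of Type AB: 2/4 = 1/2
Expected count = 1/2 × 320 = 160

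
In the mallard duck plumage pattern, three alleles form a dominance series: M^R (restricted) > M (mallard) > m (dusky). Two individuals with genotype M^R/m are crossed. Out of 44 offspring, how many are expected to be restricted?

Cross: M^R/m × M^R/m
Allele dominance: M^R > M > m
Offspring genotypes: 1 M^R/M^R, 2 M^R/m, 1 m/m
Phenotype counts: 3 restricted, 1 dusky
restricted: 3 out of 4 → fraction 3/4
Expected count = 3/4 × 44 = 33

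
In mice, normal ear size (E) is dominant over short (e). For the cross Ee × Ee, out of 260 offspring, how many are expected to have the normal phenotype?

Punnett square for Ee × Ee:
Offspring genotypes: 1 EE, 2 Ee, 1 ee
Total offspring: 4
Count with target: 3
Probability: 3/4
Expected count = 3/4 × 260 = 195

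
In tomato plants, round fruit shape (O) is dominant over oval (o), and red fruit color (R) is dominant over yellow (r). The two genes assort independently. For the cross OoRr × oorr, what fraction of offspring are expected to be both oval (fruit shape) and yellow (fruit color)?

Dihybrid cross OoRr × oorr — consider each gene separately:
fruit shape: Oo × oo → 2 Oo, 2 oo → 2 O_ : 2 oo (out of 4)
fruit color: Rr × rr → 2 Rr, 2 rr → 2 R_ : 2 rr (out of 4)
Looking for: oval (oo) and yellow (rr)
P(oval) = 2/4, P(yellow) = 2/4
P(both) = 2/4 × 2/4 = 4/16 = 1/4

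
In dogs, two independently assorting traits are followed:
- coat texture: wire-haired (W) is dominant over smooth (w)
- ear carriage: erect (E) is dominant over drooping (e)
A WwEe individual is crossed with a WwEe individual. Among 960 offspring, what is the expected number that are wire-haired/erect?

Dihybrid cross WwEe × WwEe — consider each gene separately:
coat texture: Ww × Ww → 1 WW, 2 Ww, 1 ww → 3 W_ : 1 ww (out of 4)
ear carriage: Ee × Ee → 1 EE, 2 Ee, 1 ee → 3 E_ : 1 ee (out of 4)
Combine (counts out of 4 × 4 = 16): wire-haired/erect (W_E_) = 3×3 = 9; wire-haired/drooping (W_ee) = 3×1 = 3; smooth/erect (wwE_) = 1×3 = 3; smooth/drooping (wwee) = 1×1 = 1
Phenotype counts (out of 16): 9 wire-haired/erect, 3 wire-haired/drooping, 3 smooth/erect, 1 smooth/drooping
wire-haired/erect: 9 out of 16 → fraction 9/16
Expected count = 9/16 × 960 = 540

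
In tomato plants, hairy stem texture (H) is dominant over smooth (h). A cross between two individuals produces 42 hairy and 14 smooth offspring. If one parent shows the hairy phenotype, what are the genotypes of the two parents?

Observed offspring: 42 hairy, 14 smooth
The observed ratio simplifies to 3:1. Smooth (hh) offspring appear, so each parent must contribute one h allele. The parent stated to show hairy carries H, so it is Hh. The other parent is then either Hh or hh: Hh × hh would give a 1:1 split, whereas Hh × Hh gives 3:1 — matching the data. So both parents are heterozygous (Hh × Hh).
Parent genotypes: Hh × Hh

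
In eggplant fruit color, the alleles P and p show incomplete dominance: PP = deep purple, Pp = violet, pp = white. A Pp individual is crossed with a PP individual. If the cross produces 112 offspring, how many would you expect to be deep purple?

Punnett square for Pp × PP:
Offspring genotypes: 2 PP, 2 Pp
Phenotype counts: 2 deep purple, 2 violet
deep purple: 2 out of 4 → fraction 1/2
Expected count = 1/2 × 112 = 56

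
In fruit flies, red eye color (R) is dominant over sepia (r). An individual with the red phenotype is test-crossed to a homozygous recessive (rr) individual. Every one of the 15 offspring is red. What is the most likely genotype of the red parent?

Test cross: ? × rr
All offspring are red.
If the unknown parent were heterozygous (Rr), about half of 15 offspring would be sepia; none are. The unknown parent is most likely homozygous dominant (RR).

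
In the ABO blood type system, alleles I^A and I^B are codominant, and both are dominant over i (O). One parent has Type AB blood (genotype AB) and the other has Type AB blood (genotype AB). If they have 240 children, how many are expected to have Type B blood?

Cross: AB × AB
Possible offspring genotypes: 1 AA, 2 AB, 1 BB
Blood type counts: 1 Type A, 2 Type AB, 1 Type B
Probability of Type B: 1/4
Expected count = 1/4 × 240 = 60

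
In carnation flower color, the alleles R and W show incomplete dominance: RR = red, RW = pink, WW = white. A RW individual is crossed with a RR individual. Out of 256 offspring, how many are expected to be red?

Punnett square for RW × RR:
Offspring genotypes: 2 RR, 2 RW
Phenotype counts: 2 red, 2 pink
red: 2 out of 4 → fraction 1/2
Expected count = 1/2 × 256 = 128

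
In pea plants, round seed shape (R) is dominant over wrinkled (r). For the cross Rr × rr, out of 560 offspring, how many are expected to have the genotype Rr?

Punnett square for Rr × rr:
Offspring genotypes: 2 Rr, 2 rr
Total offspring: 4
Count with target: 2
Probability: 2/4 = 1/2
Expected count = 1/2 × 560 = 280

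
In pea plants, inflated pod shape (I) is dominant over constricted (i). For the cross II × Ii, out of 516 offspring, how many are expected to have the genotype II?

Punnett square for II × Ii:
Offspring genotypes: 2 II, 2 Ii
Total offspring: 4
Count with target: 2
Probability: 2/4 = 1/2
Expected count = 1/2 × 516 = 258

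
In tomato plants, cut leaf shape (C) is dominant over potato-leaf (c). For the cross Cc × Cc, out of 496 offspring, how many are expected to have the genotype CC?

Punnett square for Cc × Cc:
Offspring genotypes: 1 CC, 2 Cc, 1 cc
Total offspring: 4
Count with target: 1
Probability: 1/4
Expected count = 1/4 × 496 = 124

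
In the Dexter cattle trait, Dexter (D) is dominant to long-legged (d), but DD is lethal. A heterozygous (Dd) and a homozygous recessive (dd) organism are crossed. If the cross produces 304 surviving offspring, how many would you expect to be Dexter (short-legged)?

Cross: Dd × dd
Punnett square offspring (before lethality): 2 Dd, 2 dd
No DD offspring are produced in this cross.
Dexter (short-legged): 2 out of 4 → fraction 1/2
Expected count = 1/2 × 304 = 152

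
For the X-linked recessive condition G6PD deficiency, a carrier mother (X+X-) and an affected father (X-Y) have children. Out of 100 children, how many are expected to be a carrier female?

Cross: X+X- × X-Y
Offspring: 1 X+X-, 1 X+Y, 1 X-X-, 1 X-Y
Probability of a carrier female: 1/4
Expected count = 1/4 × 100 = 25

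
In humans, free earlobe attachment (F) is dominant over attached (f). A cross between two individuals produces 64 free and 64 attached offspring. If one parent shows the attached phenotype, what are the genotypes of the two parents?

Observed offspring: 64 free, 64 attached
The observed ratio simplifies to 1:1. One parent shows attached, so its genotype must be ff. A 1:1 offspring split requires the other parent to be heterozygous (Ff).
Parent genotypes: ff × Ff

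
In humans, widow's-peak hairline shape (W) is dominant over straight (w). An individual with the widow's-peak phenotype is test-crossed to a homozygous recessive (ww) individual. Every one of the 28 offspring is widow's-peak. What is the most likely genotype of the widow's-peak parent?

Test cross: ? × ww
All offspring are widow's-peak.
If the unknown parent were heterozygous (Ww), about half of 28 offspring would be straight; none are. The unknown parent is most likely homozygous dominant (WW).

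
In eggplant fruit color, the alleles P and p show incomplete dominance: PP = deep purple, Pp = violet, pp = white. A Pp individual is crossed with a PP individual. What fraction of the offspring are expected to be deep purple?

Punnett square for Pp × PP:
Offspring genotypes: 2 PP, 2 Pp
Phenotype counts: 2 deep purple, 2 violet
deep purple: 2 out of 4
Probability: 2/4 = 1/2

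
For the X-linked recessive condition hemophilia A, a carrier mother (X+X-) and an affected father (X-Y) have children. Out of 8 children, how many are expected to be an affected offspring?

Cross: X+X- × X-Y
Offspring: 1 X+X-, 1 X+Y, 1 X-X-, 1 X-Y
Probability of an affected offspring: 2/4 = 1/2
Expected count = 1/2 × 8 = 4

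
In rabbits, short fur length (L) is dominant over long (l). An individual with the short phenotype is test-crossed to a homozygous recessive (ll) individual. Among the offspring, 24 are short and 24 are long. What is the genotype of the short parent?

Test cross: ? × ll
Offspring: 24 short, 24 long — approximately 1:1.
A 1:1 ratio in a test cross indicates the unknown parent is heterozygous (Ll).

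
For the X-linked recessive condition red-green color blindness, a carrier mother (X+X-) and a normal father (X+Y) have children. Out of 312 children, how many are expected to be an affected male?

Cross: X+X- × X+Y
Offspring: 1 X+X+, 1 X+Y, 1 X+X-, 1 X-Y
Probability of an affected male: 1/4
Expected count = 1/4 × 312 = 78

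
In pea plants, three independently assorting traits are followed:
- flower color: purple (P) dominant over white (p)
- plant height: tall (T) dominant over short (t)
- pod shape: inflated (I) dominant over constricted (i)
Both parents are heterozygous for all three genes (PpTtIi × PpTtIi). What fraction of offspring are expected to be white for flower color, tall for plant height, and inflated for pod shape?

Trihybrid cross: PpTtIi × PpTtIi
Each trait segregates independently with a 3:1 phenotypic ratio, so each gene contributes 3/4 (dominant) or 1/4 (recessive).
Target: white (flower color), tall (plant height), inflated (pod shape)
Probability = product of independent per-trait probabilities
= 1/4 × 3/4 × 3/4 = 9/64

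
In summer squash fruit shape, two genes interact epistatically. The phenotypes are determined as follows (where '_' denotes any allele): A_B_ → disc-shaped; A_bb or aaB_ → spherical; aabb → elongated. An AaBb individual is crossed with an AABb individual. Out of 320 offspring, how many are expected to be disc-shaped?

Cross: AaBb × AABb — consider each gene separately:
A gene: Aa × AA → 2 AA, 2 Aa → 4 A_ (out of 4)
B gene: Bb × Bb → 1 BB, 2 Bb, 1 bb → 3 B_ : 1 bb (out of 4)
Genotype classes (out of 4 × 4 = 16): A_B_ = 4×3 = 12; A_bb = 4×1 = 4
Apply the phenotype rules: A_B_ (12) → disc-shaped; A_bb (4) → spherical
Phenotype counts (out of 16): 12 disc-shaped, 4 spherical
disc-shaped: 12 out of 16 → fraction 3/4
Expected count = 3/4 × 320 = 240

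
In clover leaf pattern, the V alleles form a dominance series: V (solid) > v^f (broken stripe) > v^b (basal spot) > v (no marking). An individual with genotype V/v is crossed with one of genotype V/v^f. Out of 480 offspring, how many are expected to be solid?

Cross: V/v × V/v^f
Allele dominance: V > v^f > v^b > v
Offspring genotypes: 1 V/V, 1 V/v^f, 1 V/v, 1 v^f/v
Phenotype counts: 3 solid, 1 broken stripe
solid: 3 out of 4 → fraction 3/4
Expected count = 3/4 × 480 = 360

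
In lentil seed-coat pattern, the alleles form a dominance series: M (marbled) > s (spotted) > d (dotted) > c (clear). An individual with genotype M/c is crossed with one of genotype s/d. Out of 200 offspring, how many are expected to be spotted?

Cross: M/c × s/d
Allele dominance: M > s > d > c
Offspring genotypes: 1 M/s, 1 M/d, 1 s/c, 1 d/c
Phenotype counts: 2 marbled, 1 spotted, 1 dotted
spotted: 1 out of 4 → fraction 1/4
Expected count = 1/4 × 200 = 50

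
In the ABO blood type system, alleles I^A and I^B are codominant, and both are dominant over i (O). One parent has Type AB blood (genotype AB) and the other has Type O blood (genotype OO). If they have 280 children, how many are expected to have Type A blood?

Cross: AB × OO
Possible offspring genotypes: 2 AO, 2 BO
Blood type counts: 2 Type A, 2 Type B
Probability of Type A: 2/4 = 1/2
Expected count = 1/2 × 280 = 140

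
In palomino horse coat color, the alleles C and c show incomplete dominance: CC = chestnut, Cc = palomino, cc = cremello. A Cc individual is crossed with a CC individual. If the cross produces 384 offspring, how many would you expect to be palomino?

Punnett square for Cc × CC:
Offspring genotypes: 2 CC, 2 Cc
Phenotype counts: 2 chestnut, 2 palomino
palomino: 2 out of 4 → fraction 1/2
Expected count = 1/2 × 384 = 192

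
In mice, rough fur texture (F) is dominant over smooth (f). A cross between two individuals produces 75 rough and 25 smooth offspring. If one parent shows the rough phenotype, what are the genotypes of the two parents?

Observed offspring: 75 rough, 25 smooth
The observed ratio simplifies to 3:1. Smooth (ff) offspring appear, so each parent must contribute one f allele. The parent stated to show rough carries F, so it is Ff. The other parent is then either Ff or ff: Ff × ff would give a 1:1 split, whereas Ff × Ff gives 3:1 — matching the data. So both parents are heterozygous (Ff × Ff).
Parent genotypes: Ff × Ff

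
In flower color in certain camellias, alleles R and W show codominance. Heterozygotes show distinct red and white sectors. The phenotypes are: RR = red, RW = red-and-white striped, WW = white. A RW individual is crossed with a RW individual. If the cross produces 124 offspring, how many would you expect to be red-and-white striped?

Punnett square for RW × RW:
Offspring genotypes: 1 RR, 2 RW, 1 WW
Phenotype counts: 1 red, 2 red-and-white striped, 1 white
red-and-white striped: 2 out of 4 → fraction 1/2
Expected count = 1/2 × 124 = 62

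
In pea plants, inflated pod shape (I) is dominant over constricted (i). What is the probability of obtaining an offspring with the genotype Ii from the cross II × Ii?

Punnett square for II × Ii:
Offspring genotypes: 2 II, 2 Ii
Total offspring: 4
Count with target: 2
Probability: 2/4 = 1/2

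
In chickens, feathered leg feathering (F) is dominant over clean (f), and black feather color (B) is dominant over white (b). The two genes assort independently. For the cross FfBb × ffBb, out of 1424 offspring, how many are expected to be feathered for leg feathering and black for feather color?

Dihybrid cross FfBb × ffBb — consider each gene separately:
leg feathering: Ff × ff → 2 Ff, 2 ff → 2 F_ : 2 ff (out of 4)
feather color: Bb × Bb → 1 BB, 2 Bb, 1 bb → 3 B_ : 1 bb (out of 4)
Looking for: feathered (F_) and black (B_)
P(feathered) = 2/4, P(black) = 3/4
P(both) = 2/4 × 3/4 = 6/16 = 3/8
Expected count = 3/8 × 1424 = 534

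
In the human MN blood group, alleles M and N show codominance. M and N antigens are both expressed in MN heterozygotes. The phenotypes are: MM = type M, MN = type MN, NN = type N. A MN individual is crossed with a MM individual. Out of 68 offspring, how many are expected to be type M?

Punnett square for MN × MM:
Offspring genotypes: 2 MM, 2 MN
Phenotype counts: 2 type M, 2 type MN
type M: 2 out of 4 → fraction 1/2
Expected count = 1/2 × 68 = 34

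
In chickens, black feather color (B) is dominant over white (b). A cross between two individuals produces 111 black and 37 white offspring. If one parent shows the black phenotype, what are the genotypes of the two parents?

Observed offspring: 111 black, 37 white
The observed ratio simplifies to 3:1. White (bb) offspring appear, so each parent must contribute one b allele. The parent stated to show black carries B, so it is Bb. The other parent is then either Bb or bb: Bb × bb would give a 1:1 split, whereas Bb × Bb gives 3:1 — matching the data. So both parents are heterozygous (Bb × Bb).
Parent genotypes: Bb × Bb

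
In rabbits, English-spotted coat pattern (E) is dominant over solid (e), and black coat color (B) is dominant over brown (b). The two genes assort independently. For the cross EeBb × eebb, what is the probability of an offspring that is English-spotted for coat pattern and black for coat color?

Dihybrid cross EeBb × eebb — consider each gene separately:
coat pattern: Ee × ee → 2 Ee, 2 ee → 2 E_ : 2 ee (out of 4)
coat color: Bb × bb → 2 Bb, 2 bb → 2 B_ : 2 bb (out of 4)
Looking for: English-spotted (E_) and black (B_)
P(English-spotted) = 2/4, P(black) = 2/4
P(both) = 2/4 × 2/4 = 4/16 = 1/4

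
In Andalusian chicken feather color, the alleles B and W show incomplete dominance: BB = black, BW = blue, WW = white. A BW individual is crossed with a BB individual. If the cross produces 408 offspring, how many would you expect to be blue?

Punnett square for BW × BB:
Offspring genotypes: 2 BB, 2 BW
Phenotype counts: 2 black, 2 blue
blue: 2 out of 4 → fraction 1/2
Expected count = 1/2 × 408 = 204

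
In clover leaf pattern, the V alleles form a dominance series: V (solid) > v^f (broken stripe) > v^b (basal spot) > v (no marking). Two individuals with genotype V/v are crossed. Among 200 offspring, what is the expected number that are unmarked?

Cross: V/v × V/v
Allele dominance: V > v^f > v^b > v
Offspring genotypes: 1 V/V, 2 V/v, 1 v/v
Phenotype counts: 3 solid, 1 unmarked
unmarked: 1 out of 4 → fraction 1/4
Expected count = 1/4 × 200 = 50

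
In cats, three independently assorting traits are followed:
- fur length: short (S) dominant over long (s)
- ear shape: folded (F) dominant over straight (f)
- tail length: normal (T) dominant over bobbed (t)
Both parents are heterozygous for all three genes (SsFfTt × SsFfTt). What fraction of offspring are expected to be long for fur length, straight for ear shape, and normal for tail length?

Trihybrid cross: SsFfTt × SsFfTt
Each trait segregates independently with a 3:1 phenotypic ratio, so each gene contributes 3/4 (dominant) or 1/4 (recessive).
Target: long (fur length), straight (ear shape), normal (tail length)
Probability = product of independent per-trait probabilities
= 1/4 × 1/4 × 3/4 = 3/64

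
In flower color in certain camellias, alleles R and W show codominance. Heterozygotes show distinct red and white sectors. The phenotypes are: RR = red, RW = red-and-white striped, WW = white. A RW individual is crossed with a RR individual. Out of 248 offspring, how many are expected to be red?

Punnett square for RW × RR:
Offspring genotypes: 2 RR, 2 RW
Phenotype counts: 2 red, 2 red-and-white striped
red: 2 out of 4 → fraction 1/2
Expected count = 1/2 × 248 = 124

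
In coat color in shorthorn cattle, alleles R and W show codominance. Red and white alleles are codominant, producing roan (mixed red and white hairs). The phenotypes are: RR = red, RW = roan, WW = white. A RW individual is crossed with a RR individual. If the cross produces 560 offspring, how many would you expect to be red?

Punnett square for RW × RR:
Offspring genotypes: 2 RR, 2 RW
Phenotype counts: 2 red, 2 roan
red: 2 out of 4 → fraction 1/2
Expected count = 1/2 × 560 = 280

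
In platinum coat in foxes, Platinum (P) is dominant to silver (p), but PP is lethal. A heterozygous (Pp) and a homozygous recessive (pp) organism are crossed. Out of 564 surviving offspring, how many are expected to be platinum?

Cross: Pp × pp
Punnett square offspring (before lethality): 2 Pp, 2 pp
No PP offspring are produced in this cross.
platinum: 2 out of 4 → fraction 1/2
Expected count = 1/2 × 564 = 282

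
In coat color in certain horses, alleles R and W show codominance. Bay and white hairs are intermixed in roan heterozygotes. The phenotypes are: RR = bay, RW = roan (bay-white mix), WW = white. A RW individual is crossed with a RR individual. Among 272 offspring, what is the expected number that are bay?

Punnett square for RW × RR:
Offspring genotypes: 2 RR, 2 RW
Phenotype counts: 2 bay, 2 roan (bay-white mix)
bay: 2 out of 4 → fraction 1/2
Expected count = 1/2 × 272 = 136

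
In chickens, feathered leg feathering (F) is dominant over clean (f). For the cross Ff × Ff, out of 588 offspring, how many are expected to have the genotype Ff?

Punnett square for Ff × Ff:
Offspring genotypes: 1 FF, 2 Ff, 1 ff
Total offspring: 4
Count with target: 2
Probability: 2/4 = 1/2
Expected count = 1/2 × 588 = 294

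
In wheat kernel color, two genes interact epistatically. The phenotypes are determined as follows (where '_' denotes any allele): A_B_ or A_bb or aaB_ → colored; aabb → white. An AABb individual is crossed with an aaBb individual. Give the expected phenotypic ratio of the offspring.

Cross: AABb × aaBb — consider each gene separately:
A gene: AA × aa → 4 Aa → 4 A_ (out of 4)
B gene: Bb × Bb → 1 BB, 2 Bb, 1 bb → 3 B_ : 1 bb (out of 4)
Genotype classes (out of 4 × 4 = 16): A_B_ = 4×3 = 12; A_bb = 4×1 = 4
Apply the phenotype rules: A_B_ (12) + A_bb (4) → colored
Phenotype counts (out of 16): 16 colored
Ratio: all colored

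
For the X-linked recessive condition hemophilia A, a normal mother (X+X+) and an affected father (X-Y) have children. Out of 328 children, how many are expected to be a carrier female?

Cross: X+X+ × X-Y
Offspring: 2 X+X-, 2 X+Y
Probability of a carrier female: 2/4 = 1/2
Expected count = 1/2 × 328 = 164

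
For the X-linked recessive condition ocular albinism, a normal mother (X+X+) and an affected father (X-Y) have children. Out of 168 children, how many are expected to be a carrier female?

Cross: X+X+ × X-Y
Offspring: 2 X+X-, 2 X+Y
Probability of a carrier female: 2/4 = 1/2
Expected count = 1/2 × 168 = 84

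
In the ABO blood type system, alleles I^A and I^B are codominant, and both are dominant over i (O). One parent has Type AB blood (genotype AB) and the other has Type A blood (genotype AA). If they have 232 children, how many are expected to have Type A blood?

Cross: AB × AA
Possible offspring genotypes: 2 AA, 2 AB
Blood type counts: 2 Type A, 2 Type AB
Probability of Type A: 2/4 = 1/2
Expected count = 1/2 × 232 = 116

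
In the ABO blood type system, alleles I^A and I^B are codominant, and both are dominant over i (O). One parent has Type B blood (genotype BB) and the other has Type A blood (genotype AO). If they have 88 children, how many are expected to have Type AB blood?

Cross: BB × AO
Possible offspring genotypes: 2 AB, 2 BO
Blood type counts: 2 Type AB, 2 Type B
Probability of Type AB: 2/4 = 1/2
Expected count = 1/2 × 88 = 44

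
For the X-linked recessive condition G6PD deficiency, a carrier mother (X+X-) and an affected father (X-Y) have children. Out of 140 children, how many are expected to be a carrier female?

Cross: X+X- × X-Y
Offspring: 1 X+X-, 1 X+Y, 1 X-X-, 1 X-Y
Probability of a carrier female: 1/4
Expected count = 1/4 × 140 = 35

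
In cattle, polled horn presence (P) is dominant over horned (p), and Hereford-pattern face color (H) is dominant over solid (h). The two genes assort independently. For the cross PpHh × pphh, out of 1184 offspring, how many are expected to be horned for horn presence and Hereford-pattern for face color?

Dihybrid cross PpHh × pphh — consider each gene separately:
horn presence: Pp × pp → 2 Pp, 2 pp → 2 P_ : 2 pp (out of 4)
face color: Hh × hh → 2 Hh, 2 hh → 2 H_ : 2 hh (out of 4)
Looking for: horned (pp) and Hereford-pattern (H_)
P(horned) = 2/4, P(Hereford-pattern) = 2/4
P(both) = 2/4 × 2/4 = 4/16 = 1/4
Expected count = 1/4 × 1184 = 296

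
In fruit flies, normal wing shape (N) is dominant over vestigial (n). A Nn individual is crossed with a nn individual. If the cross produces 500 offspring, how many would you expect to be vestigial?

Punnett square for Nn × nn:
Offspring genotypes: 2 Nn, 2 nn
normal: 2, vestigial: 2
vestigial: 2 out of 4 → fraction 1/2
Expected count = 1/2 × 500 = 250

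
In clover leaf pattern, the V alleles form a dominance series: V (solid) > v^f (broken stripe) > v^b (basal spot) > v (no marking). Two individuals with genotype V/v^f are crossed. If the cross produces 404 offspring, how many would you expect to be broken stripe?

Cross: V/v^f × V/v^f
Allele dominance: V > v^f > v^b > v
Offspring genotypes: 1 V/V, 2 V/v^f, 1 v^f/v^f
Phenotype counts: 3 solid, 1 broken stripe
broken stripe: 1 out of 4 → fraction 1/4
Expected count = 1/4 × 404 = 101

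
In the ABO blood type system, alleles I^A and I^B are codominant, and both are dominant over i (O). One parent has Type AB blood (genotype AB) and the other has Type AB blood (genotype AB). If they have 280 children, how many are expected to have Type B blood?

Cross: AB × AB
Possible offspring genotypes: 1 AA, 2 AB, 1 BB
Blood type counts: 1 Type A, 2 Type AB, 1 Type B
Probability of Type B: 1/4
Expected count = 1/4 × 280 = 70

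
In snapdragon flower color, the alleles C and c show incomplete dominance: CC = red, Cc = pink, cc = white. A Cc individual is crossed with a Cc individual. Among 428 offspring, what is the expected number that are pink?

Punnett square for Cc × Cc:
Offspring genotypes: 1 CC, 2 Cc, 1 cc
Phenotype counts: 1 red, 2 pink, 1 white
pink: 2 out of 4 → fraction 1/2
Expected count = 1/2 × 428 = 214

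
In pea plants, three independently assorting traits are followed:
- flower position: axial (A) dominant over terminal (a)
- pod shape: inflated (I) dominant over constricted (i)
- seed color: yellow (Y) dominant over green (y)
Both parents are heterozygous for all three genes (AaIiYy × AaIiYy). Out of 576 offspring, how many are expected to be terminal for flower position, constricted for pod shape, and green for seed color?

Trihybrid cross: AaIiYy × AaIiYy
Each trait segregates independently with a 3:1 phenotypic ratio, so each gene contributes 3/4 (dominant) or 1/4 (recessive).
Target: terminal (flower position), constricted (pod shape), green (seed color)
Probability = product of independent per-trait probabilities
= 1/4 × 1/4 × 1/4 = 1/64
Expected count = 1/64 × 576 = 9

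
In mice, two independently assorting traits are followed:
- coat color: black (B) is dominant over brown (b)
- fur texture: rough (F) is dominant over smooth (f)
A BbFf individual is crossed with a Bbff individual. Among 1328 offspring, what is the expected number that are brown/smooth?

Dihybrid cross BbFf × Bbff — consider each gene separately:
coat color: Bb × Bb → 1 BB, 2 Bb, 1 bb → 3 B_ : 1 bb (out of 4)
fur texture: Ff × ff → 2 Ff, 2 ff → 2 F_ : 2 ff (out of 4)
Combine (counts out of 4 × 4 = 16): black/rough (B_F_) = 3×2 = 6; black/smooth (B_ff) = 3×2 = 6; brown/rough (bbF_) = 1×2 = 2; brown/smooth (bbff) = 1×2 = 2
Phenotype counts (out of 16): 6 black/rough, 6 black/smooth, 2 brown/rough, 2 brown/smooth
brown/smooth: 2 out of 16 → fraction 1/8
Expected count = 1/8 × 1328 = 166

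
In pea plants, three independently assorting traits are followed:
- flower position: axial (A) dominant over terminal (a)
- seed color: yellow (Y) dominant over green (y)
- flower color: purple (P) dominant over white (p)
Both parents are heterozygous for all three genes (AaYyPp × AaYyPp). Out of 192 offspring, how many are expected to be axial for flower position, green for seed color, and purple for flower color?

Trihybrid cross: AaYyPp × AaYyPp
Each trait segregates independently with a 3:1 phenotypic ratio, so each gene contributes 3/4 (dominant) or 1/4 (recessive).
Target: axial (flower position), green (seed color), purple (flower color)
Probability = product of independent per-trait probabilities
= 3/4 × 1/4 × 3/4 = 9/64
Expected count = 9/64 × 192 = 27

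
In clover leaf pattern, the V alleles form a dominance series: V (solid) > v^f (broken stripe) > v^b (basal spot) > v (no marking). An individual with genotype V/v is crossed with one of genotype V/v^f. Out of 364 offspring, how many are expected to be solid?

Cross: V/v × V/v^f
Allele dominance: V > v^f > v^b > v
Offspring genotypes: 1 V/V, 1 V/v^f, 1 V/v, 1 v^f/v
Phenotype counts: 3 solid, 1 broken stripe
solid: 3 out of 4 → fraction 3/4
Expected count = 3/4 × 364 = 273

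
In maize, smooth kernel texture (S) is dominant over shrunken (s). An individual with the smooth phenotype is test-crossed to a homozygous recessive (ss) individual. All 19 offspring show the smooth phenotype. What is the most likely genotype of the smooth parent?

Test cross: ? × ss
All offspring are smooth.
If the unknown parent were heterozygous (Ss), about half of 19 offspring would be shrunken; none are. The unknown parent is most likely homozygous dominant (SS).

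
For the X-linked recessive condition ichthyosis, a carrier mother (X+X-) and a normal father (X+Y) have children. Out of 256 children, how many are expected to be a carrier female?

Cross: X+X- × X+Y
Offspring: 1 X+X+, 1 X+Y, 1 X+X-, 1 X-Y
Probability of a carrier female: 1/4
Expected count = 1/4 × 256 = 64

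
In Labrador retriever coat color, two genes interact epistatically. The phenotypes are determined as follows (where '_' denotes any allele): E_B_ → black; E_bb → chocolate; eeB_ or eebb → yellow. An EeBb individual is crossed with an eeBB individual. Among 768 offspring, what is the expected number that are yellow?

Cross: EeBb × eeBB — consider each gene separately:
E gene: Ee × ee → 2 Ee, 2 ee → 2 E_ : 2 ee (out of 4)
B gene: Bb × BB → 2 BB, 2 Bb → 4 B_ (out of 4)
Genotype classes (out of 4 × 4 = 16): E_B_ = 2×4 = 8; eeB_ = 2×4 = 8
Apply the phenotype rules: E_B_ (8) → black; eeB_ (8) → yellow
Phenotype counts (out of 16): 8 black, 8 yellow
yellow: 8 out of 16 → fraction 1/2
Expected count = 1/2 × 768 = 384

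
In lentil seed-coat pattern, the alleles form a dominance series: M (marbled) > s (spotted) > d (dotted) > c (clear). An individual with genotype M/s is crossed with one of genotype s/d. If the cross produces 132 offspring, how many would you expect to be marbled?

Cross: M/s × s/d
Allele dominance: M > s > d > c
Offspring genotypes: 1 M/s, 1 M/d, 1 s/s, 1 s/d
Phenotype counts: 2 marbled, 2 spotted
marbled: 2 out of 4 → fraction 1/2
Expected count = 1/2 × 132 = 66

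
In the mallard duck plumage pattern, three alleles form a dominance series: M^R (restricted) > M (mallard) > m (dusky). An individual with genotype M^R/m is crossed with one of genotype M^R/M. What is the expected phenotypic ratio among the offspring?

Cross: M^R/m × M^R/M
Allele dominance: M^R > M > m
Offspring genotypes: 1 M^R/M^R, 1 M^R/M, 1 M^R/m, 1 M/m
Phenotype counts: 3 restricted, 1 mallard
Ratio: 3 restricted : 1 mallard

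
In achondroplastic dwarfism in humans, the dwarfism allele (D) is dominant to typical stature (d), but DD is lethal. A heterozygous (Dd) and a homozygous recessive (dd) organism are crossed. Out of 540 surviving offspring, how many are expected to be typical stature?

Cross: Dd × dd
Punnett square offspring (before lethality): 2 Dd, 2 dd
No DD offspring are produced in this cross.
typical stature: 2 out of 4 → fraction 1/2
Expected count = 1/2 × 540 = 270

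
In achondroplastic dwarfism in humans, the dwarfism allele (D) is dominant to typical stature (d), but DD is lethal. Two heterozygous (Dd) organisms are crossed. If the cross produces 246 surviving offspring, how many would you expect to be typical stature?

Cross: Dd × Dd
Punnett square offspring (before lethality): 1 DD, 2 Dd, 1 dd
The DD genotype is lethal (embryos die); surviving offspring: 2 Dd, 1 dd
typical stature: 1 out of 3 → fraction 1/3
Expected count = 1/3 × 246 = 82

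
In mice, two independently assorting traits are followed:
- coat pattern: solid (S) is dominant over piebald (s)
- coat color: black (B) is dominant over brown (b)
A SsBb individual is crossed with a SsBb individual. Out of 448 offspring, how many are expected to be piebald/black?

Dihybrid cross SsBb × SsBb — consider each gene separately:
coat pattern: Ss × Ss → 1 SS, 2 Ss, 1 ss → 3 S_ : 1 ss (out of 4)
coat color: Bb × Bb → 1 BB, 2 Bb, 1 bb → 3 B_ : 1 bb (out of 4)
Combine (counts out of 4 × 4 = 16): solid/black (S_B_) = 3×3 = 9; solid/brown (S_bb) = 3×1 = 3; piebald/black (ssB_) = 1×3 = 3; piebald/brown (ssbb) = 1×1 = 1
Phenotype counts (out of 16): 9 solid/black, 3 solid/brown, 3 piebald/black, 1 piebald/brown
piebald/black: 3 out of 16 → fraction 3/16
Expected count = 3/16 × 448 = 84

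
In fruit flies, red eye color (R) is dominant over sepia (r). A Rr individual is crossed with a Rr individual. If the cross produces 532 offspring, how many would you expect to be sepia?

Punnett square for Rr × Rr:
Offspring genotypes: 1 RR, 2 Rr, 1 rr
red: 3, sepia: 1
sepia: 1 out of 4 → fraction 1/4
Expected count = 1/4 × 532 = 133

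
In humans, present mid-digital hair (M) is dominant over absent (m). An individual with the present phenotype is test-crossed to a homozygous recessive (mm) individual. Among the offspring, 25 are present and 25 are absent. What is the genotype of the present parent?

Test cross: ? × mm
Offspring: 25 present, 25 absent — approximately 1:1.
A 1:1 ratio in a test cross indicates the unknown parent is heterozygous (Mm).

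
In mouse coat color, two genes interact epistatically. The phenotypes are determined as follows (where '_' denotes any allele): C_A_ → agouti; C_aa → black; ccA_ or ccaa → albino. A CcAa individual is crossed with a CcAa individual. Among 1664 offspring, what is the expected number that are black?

Cross: CcAa × CcAa — consider each gene separately:
C gene: Cc × Cc → 1 CC, 2 Cc, 1 cc → 3 C_ : 1 cc (out of 4)
A gene: Aa × Aa → 1 AA, 2 Aa, 1 aa → 3 A_ : 1 aa (out of 4)
Genotype classes (out of 4 × 4 = 16): C_A_ = 3×3 = 9; C_aa = 3×1 = 3; ccA_ = 1×3 = 3; ccaa = 1×1 = 1
Apply the phenotype rules: C_A_ (9) → agouti; C_aa (3) → black; ccA_ (3) + ccaa (1) → albino
Phenotype counts (out of 16): 9 agouti, 3 black, 4 albino
black: 3 out of 16 → fraction 3/16
Expected count = 3/16 × 1664 = 312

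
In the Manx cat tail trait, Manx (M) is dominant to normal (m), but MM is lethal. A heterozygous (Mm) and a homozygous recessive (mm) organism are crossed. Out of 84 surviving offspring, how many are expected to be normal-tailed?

Cross: Mm × mm
Punnett square offspring (before lethality): 2 Mm, 2 mm
No MM offspring are produced in this cross.
normal-tailed: 2 out of 4 → fraction 1/2
Expected count = 1/2 × 84 = 42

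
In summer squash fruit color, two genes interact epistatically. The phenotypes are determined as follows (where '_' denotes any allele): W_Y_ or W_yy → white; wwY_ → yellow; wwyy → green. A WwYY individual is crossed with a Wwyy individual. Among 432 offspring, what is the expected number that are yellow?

Cross: WwYY × Wwyy — consider each gene separately:
W gene: Ww × Ww → 1 WW, 2 Ww, 1 ww → 3 W_ : 1 ww (out of 4)
Y gene: YY × yy → 4 Yy → 4 Y_ (out of 4)
Genotype classes (out of 4 × 4 = 16): W_Y_ = 3×4 = 12; wwY_ = 1×4 = 4
Apply the phenotype rules: W_Y_ (12) → white; wwY_ (4) → yellow
Phenotype counts (out of 16): 12 white, 4 yellow
yellow: 4 out of 16 → fraction 1/4
Expected count = 1/4 × 432 = 108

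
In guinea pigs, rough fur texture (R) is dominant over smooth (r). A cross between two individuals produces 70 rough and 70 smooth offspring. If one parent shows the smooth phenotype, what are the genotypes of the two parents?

Observed offspring: 70 rough, 70 smooth
The observed ratio simplifies to 1:1. One parent shows smooth, so its genotype must be rr. A 1:1 offspring split requires the other parent to be heterozygous (Rr).
Parent genotypes: rr × Rr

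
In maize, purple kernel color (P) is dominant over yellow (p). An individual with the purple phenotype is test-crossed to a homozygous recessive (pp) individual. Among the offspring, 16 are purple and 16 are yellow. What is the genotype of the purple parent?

Test cross: ? × pp
Offspring: 16 purple, 16 yellow — approximately 1:1.
A 1:1 ratio in a test cross indicates the unknown parent is heterozygous (Pp).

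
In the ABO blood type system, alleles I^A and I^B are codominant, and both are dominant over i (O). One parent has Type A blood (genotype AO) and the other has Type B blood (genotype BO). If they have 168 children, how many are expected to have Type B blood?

Cross: AO × BO
Possible offspring genotypes: 1 AB, 1 AO, 1 BO, 1 OO
Blood type counts: 1 Type AB, 1 Type A, 1 Type B, 1 Type O
Probability of Type B: 1/4
Expected count = 1/4 × 168 = 42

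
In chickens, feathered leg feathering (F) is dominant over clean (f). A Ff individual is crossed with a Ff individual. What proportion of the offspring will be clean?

Punnett square for Ff × Ff:
Offspring genotypes: 1 FF, 2 Ff, 1 ff
feathered: 3, clean: 1
clean: 1 out of 4
Probability: 1/4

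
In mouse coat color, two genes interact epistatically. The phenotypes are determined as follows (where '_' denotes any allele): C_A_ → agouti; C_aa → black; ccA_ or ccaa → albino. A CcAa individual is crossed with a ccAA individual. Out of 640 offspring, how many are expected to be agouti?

Cross: CcAa × ccAA — consider each gene separately:
C gene: Cc × cc → 2 Cc, 2 cc → 2 C_ : 2 cc (out of 4)
A gene: Aa × AA → 2 AA, 2 Aa → 4 A_ (out of 4)
Genotype classes (out of 4 × 4 = 16): C_A_ = 2×4 = 8; ccA_ = 2×4 = 8
Apply the phenotype rules: C_A_ (8) → agouti; ccA_ (8) → albino
Phenotype counts (out of 16): 8 agouti, 8 albino
agouti: 8 out of 16 → fraction 1/2
Expected count = 1/2 × 640 = 320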